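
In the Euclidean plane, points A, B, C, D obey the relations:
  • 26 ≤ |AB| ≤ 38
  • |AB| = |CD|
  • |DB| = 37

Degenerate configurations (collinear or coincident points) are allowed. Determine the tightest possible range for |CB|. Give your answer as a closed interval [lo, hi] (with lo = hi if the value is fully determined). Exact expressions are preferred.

|AB| ∈ [26, 38]
|BD| ∈ {37}
|CD| ∈ [26, 38]
|AD| ∈ [0, 75]
|BC| ∈ [0, 75]
|AC| ∈ [0, 113]

|CB| ∈ [0, 75]  (≈ [0.0000, 75.0000])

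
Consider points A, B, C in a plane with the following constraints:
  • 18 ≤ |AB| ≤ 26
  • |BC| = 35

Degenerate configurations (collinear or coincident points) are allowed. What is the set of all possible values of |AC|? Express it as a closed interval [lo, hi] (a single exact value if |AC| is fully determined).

|AC| ∈ [9, 61]  (≈ [9.0000, 61.0000])

|AB| ∈ [18, 26]
|BC| ∈ {35}
|AC| ∈ [9, 61]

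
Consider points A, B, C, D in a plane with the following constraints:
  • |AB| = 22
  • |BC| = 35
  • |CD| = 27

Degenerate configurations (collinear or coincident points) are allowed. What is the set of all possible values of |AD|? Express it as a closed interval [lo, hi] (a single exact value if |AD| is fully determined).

|AD| ∈ [0, 84]  (≈ [0.0000, 84.0000])

|AB| ∈ {22}
|BC| ∈ {35}
|CD| ∈ {27}
|AC| ∈ [13, 57]
|BD| ∈ [8, 62]
|AD| ∈ [0, 84]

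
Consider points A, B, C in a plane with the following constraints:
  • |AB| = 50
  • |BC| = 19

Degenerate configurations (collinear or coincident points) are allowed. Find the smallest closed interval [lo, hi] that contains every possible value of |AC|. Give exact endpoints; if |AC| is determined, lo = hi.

|AB| ∈ {50}
|BC| ∈ {19}
|AC| ∈ [31, 69]

|AC| ∈ [31, 69]  (≈ [31.0000, 69.0000])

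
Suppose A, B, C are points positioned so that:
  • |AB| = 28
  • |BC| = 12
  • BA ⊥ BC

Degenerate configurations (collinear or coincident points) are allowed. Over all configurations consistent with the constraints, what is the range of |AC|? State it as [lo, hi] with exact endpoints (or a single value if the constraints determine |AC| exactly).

|AC| = 4·√(58)  (≈ 30.4631)

|AB| ∈ {28}
|BC| ∈ {12}
|AC| ∈ {4·√(58)}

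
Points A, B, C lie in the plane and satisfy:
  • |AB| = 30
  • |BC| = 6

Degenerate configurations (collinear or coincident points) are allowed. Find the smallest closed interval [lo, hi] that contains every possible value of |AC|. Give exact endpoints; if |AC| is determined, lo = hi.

|AC| ∈ [24, 36]  (≈ [24.0000, 36.0000])

|AB| ∈ {30}
|BC| ∈ {6}
|AC| ∈ [24, 36]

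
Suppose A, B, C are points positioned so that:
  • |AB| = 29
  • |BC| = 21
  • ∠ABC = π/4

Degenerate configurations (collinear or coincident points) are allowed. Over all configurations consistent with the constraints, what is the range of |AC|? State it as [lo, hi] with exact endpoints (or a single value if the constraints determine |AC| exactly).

|AB| ∈ {29}
|BC| ∈ {21}
|AC| ∈ {√(1282 - 609·√(2))}

|AC| = √(1282 - 609·√(2))  (≈ 20.5120)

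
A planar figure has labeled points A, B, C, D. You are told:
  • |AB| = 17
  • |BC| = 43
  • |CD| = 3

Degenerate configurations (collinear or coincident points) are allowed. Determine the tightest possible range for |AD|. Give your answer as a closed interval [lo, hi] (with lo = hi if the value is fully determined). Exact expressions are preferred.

|AD| ∈ [23, 63]  (≈ [23.0000, 63.0000])

|AB| ∈ {17}
|BC| ∈ {43}
|CD| ∈ {3}
|AC| ∈ [26, 60]
|BD| ∈ [40, 46]
|AD| ∈ [23, 63]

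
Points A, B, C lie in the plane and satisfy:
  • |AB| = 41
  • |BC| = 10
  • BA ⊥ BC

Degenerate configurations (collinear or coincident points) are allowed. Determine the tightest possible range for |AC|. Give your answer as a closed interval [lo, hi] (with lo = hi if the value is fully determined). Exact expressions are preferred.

|AB| ∈ {41}
|BC| ∈ {10}
|AC| ∈ {√(1781)}

|AC| = √(1781)  (≈ 42.2019)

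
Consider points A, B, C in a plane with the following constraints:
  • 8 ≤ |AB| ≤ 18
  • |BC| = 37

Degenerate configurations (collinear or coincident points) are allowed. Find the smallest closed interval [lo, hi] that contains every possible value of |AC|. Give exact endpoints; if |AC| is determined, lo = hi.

|AC| ∈ [19, 55]  (≈ [19.0000, 55.0000])

|AB| ∈ [8, 18]
|BC| ∈ {37}
|AC| ∈ [19, 55]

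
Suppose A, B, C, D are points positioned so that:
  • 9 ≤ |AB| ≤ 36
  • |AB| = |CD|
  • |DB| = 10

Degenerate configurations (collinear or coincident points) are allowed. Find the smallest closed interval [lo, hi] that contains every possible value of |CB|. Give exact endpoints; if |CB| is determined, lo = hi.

|AB| ∈ [9, 36]
|BD| ∈ {10}
|CD| ∈ [9, 36]
|AD| ∈ [0, 46]
|BC| ∈ [0, 46]
|AC| ∈ [0, 82]

|CB| ∈ [0, 46]  (≈ [0.0000, 46.0000])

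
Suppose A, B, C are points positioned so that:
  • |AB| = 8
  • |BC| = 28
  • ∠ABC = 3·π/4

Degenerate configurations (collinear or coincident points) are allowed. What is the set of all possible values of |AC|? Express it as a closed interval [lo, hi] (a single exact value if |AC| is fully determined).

|AB| ∈ {8}
|BC| ∈ {28}
|AC| ∈ {4·√(14·√(2) + 53)}

|AC| = 4·√(14·√(2) + 53)  (≈ 34.1289)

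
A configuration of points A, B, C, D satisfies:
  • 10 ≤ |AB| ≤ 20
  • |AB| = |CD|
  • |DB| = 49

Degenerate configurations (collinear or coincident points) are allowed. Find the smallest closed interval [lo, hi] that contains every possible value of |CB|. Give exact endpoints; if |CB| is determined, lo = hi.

|CB| ∈ [29, 69]  (≈ [29.0000, 69.0000])

|AB| ∈ [10, 20]
|BD| ∈ {49}
|CD| ∈ [10, 20]
|AD| ∈ [29, 69]
|BC| ∈ [29, 69]
|AC| ∈ [9, 89]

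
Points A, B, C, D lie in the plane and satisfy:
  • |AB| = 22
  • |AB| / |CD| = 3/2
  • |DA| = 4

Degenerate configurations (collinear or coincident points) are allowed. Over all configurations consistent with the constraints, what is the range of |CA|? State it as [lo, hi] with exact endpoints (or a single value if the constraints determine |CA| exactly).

|CA| ∈ [32/3, 56/3]  (≈ [10.6667, 18.6667])

|AB| ∈ {22}
|AD| ∈ {4}
|CD| ∈ {44/3}
|BD| ∈ [18, 26]
|AC| ∈ [32/3, 56/3]
|BC| ∈ [10/3, 122/3]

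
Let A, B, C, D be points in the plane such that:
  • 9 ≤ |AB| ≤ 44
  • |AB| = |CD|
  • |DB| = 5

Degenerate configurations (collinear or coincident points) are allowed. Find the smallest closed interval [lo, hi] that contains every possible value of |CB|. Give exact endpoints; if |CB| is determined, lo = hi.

|CB| ∈ [4, 49]  (≈ [4.0000, 49.0000])

|AB| ∈ [9, 44]
|BD| ∈ {5}
|CD| ∈ [9, 44]
|AD| ∈ [4, 49]
|BC| ∈ [4, 49]
|AC| ∈ [0, 93]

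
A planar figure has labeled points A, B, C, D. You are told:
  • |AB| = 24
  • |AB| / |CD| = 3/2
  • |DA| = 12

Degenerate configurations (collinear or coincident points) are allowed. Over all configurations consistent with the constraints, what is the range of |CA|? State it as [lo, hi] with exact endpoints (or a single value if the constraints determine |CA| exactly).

|CA| ∈ [4, 28]  (≈ [4.0000, 28.0000])

|AB| ∈ {24}
|AD| ∈ {12}
|CD| ∈ {16}
|BD| ∈ [12, 36]
|AC| ∈ [4, 28]
|BC| ∈ [0, 52]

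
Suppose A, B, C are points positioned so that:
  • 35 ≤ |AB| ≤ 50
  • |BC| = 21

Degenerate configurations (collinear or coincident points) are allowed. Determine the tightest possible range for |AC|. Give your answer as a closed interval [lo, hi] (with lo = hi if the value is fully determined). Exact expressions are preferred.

|AC| ∈ [14, 71]  (≈ [14.0000, 71.0000])

|AB| ∈ [35, 50]
|BC| ∈ {21}
|AC| ∈ [14, 71]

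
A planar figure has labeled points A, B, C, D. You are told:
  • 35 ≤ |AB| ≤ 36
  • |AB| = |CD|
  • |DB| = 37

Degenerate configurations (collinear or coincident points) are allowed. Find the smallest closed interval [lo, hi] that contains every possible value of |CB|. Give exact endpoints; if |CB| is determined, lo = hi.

|AB| ∈ [35, 36]
|BD| ∈ {37}
|CD| ∈ [35, 36]
|AD| ∈ [1, 73]
|BC| ∈ [1, 73]
|AC| ∈ [0, 109]

|CB| ∈ [1, 73]  (≈ [1.0000, 73.0000])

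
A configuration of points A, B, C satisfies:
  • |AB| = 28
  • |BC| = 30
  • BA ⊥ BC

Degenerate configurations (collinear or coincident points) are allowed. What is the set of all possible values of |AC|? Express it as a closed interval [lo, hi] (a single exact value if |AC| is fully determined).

|AB| ∈ {28}
|BC| ∈ {30}
|AC| ∈ {2·√(421)}

|AC| = 2·√(421)  (≈ 41.0366)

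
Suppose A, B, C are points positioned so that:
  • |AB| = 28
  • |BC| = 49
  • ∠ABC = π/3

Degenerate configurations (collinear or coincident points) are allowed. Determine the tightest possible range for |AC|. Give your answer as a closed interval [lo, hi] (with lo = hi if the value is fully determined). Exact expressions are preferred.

|AB| ∈ {28}
|BC| ∈ {49}
|AC| ∈ {7·√(37)}

|AC| = 7·√(37)  (≈ 42.5793)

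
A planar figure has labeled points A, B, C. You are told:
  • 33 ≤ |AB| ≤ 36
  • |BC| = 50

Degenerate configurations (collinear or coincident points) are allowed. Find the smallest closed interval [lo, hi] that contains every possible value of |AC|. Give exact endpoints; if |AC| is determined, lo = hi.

|AB| ∈ [33, 36]
|BC| ∈ {50}
|AC| ∈ [14, 86]

|AC| ∈ [14, 86]  (≈ [14.0000, 86.0000])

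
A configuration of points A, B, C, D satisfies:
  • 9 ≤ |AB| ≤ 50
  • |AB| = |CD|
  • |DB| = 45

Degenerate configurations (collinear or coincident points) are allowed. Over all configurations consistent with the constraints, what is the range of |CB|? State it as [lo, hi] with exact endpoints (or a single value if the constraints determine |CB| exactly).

|AB| ∈ [9, 50]
|BD| ∈ {45}
|CD| ∈ [9, 50]
|AD| ∈ [0, 95]
|BC| ∈ [0, 95]
|AC| ∈ [0, 145]

|CB| ∈ [0, 95]  (≈ [0.0000, 95.0000])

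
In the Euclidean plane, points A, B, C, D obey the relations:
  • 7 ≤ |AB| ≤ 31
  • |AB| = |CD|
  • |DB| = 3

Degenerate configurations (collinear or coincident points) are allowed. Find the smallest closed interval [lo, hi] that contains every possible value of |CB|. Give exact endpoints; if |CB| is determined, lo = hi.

|AB| ∈ [7, 31]
|BD| ∈ {3}
|CD| ∈ [7, 31]
|AD| ∈ [4, 34]
|BC| ∈ [4, 34]
|AC| ∈ [0, 65]

|CB| ∈ [4, 34]  (≈ [4.0000, 34.0000])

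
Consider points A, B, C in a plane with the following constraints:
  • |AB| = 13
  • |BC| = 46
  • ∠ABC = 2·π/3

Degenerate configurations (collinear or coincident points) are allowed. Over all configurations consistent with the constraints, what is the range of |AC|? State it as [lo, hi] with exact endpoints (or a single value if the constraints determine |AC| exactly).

|AB| ∈ {13}
|BC| ∈ {46}
|AC| ∈ {31·√(3)}

|AC| = 31·√(3)  (≈ 53.6936)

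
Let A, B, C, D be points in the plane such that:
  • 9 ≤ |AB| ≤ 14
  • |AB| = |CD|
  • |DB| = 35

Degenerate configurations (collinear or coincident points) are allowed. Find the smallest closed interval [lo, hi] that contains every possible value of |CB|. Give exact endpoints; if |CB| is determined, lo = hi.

|CB| ∈ [21, 49]  (≈ [21.0000, 49.0000])

|AB| ∈ [9, 14]
|BD| ∈ {35}
|CD| ∈ [9, 14]
|AD| ∈ [21, 49]
|BC| ∈ [21, 49]
|AC| ∈ [7, 63]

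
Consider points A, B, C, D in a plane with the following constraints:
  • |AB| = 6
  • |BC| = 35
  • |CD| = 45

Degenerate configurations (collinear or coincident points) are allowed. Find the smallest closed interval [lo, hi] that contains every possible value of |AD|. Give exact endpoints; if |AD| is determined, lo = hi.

|AB| ∈ {6}
|BC| ∈ {35}
|CD| ∈ {45}
|AC| ∈ [29, 41]
|BD| ∈ [10, 80]
|AD| ∈ [4, 86]

|AD| ∈ [4, 86]  (≈ [4.0000, 86.0000])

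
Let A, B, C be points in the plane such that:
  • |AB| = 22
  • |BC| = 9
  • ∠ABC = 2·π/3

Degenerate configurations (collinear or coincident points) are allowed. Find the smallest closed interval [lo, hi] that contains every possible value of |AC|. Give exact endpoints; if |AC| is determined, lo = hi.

|AC| = √(763)  (≈ 27.6225)

|AB| ∈ {22}
|BC| ∈ {9}
|AC| ∈ {√(763)}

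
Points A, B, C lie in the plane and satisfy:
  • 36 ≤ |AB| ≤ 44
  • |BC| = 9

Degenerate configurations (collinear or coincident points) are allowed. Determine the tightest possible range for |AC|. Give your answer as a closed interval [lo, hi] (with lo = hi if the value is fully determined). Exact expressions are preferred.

|AB| ∈ [36, 44]
|BC| ∈ {9}
|AC| ∈ [27, 53]

|AC| ∈ [27, 53]  (≈ [27.0000, 53.0000])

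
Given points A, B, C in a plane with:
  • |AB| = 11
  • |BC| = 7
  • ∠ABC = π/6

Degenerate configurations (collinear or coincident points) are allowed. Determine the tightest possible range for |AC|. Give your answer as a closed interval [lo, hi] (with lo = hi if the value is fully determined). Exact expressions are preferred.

|AC| = √(170 - 77·√(3))  (≈ 6.0524)

|AB| ∈ {11}
|BC| ∈ {7}
|AC| ∈ {√(170 - 77·√(3))}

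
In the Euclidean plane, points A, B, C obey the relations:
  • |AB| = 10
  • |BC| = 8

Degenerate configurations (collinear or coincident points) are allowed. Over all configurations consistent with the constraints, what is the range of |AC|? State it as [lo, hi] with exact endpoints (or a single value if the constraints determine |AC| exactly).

|AB| ∈ {10}
|BC| ∈ {8}
|AC| ∈ [2, 18]

|AC| ∈ [2, 18]  (≈ [2.0000, 18.0000])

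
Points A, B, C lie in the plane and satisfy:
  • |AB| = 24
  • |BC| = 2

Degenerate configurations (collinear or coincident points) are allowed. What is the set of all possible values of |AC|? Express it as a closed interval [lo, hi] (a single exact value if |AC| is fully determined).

|AC| ∈ [22, 26]  (≈ [22.0000, 26.0000])

|AB| ∈ {24}
|BC| ∈ {2}
|AC| ∈ [22, 26]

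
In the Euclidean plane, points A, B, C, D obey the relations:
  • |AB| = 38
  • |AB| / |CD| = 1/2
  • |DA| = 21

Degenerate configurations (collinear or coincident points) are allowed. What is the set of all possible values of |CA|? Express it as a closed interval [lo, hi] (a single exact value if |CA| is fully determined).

|AB| ∈ {38}
|AD| ∈ {21}
|CD| ∈ {76}
|BD| ∈ [17, 59]
|AC| ∈ [55, 97]
|BC| ∈ [17, 135]

|CA| ∈ [55, 97]  (≈ [55.0000, 97.0000])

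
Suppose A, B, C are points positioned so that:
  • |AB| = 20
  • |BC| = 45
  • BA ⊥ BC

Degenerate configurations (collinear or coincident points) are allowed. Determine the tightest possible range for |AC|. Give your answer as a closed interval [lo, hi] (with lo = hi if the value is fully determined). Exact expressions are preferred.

|AC| = 5·√(97)  (≈ 49.2443)

|AB| ∈ {20}
|BC| ∈ {45}
|AC| ∈ {5·√(97)}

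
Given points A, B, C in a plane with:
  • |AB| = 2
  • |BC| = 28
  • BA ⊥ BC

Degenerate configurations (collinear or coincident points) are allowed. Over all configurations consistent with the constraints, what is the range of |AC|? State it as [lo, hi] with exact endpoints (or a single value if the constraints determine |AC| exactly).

|AC| = 2·√(197)  (≈ 28.0713)

|AB| ∈ {2}
|BC| ∈ {28}
|AC| ∈ {2·√(197)}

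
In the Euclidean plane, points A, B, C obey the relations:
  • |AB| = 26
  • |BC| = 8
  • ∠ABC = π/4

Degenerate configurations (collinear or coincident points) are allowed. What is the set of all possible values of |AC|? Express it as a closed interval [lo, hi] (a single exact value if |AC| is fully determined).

|AB| ∈ {26}
|BC| ∈ {8}
|AC| ∈ {2·√(185 - 52·√(2))}

|AC| = 2·√(185 - 52·√(2))  (≈ 21.1150)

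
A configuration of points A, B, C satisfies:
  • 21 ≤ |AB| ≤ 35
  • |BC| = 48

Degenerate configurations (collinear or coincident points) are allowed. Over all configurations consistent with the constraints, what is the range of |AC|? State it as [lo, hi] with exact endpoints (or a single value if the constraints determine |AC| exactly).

|AC| ∈ [13, 83]  (≈ [13.0000, 83.0000])

|AB| ∈ [21, 35]
|BC| ∈ {48}
|AC| ∈ [13, 83]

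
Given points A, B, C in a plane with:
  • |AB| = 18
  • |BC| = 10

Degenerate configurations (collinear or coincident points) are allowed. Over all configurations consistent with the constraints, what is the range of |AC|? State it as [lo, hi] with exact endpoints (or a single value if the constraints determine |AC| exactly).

|AB| ∈ {18}
|BC| ∈ {10}
|AC| ∈ [8, 28]

|AC| ∈ [8, 28]  (≈ [8.0000, 28.0000])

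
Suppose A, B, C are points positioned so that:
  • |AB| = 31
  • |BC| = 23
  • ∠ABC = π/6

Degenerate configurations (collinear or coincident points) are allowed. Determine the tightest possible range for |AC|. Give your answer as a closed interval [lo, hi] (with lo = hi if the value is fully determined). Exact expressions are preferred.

|AB| ∈ {31}
|BC| ∈ {23}
|AC| ∈ {√(1490 - 713·√(3))}

|AC| = √(1490 - 713·√(3))  (≈ 15.9702)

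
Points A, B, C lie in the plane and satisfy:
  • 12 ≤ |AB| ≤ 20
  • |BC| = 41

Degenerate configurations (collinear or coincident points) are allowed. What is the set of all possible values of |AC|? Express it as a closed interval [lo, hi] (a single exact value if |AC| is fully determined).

|AC| ∈ [21, 61]  (≈ [21.0000, 61.0000])

|AB| ∈ [12, 20]
|BC| ∈ {41}
|AC| ∈ [21, 61]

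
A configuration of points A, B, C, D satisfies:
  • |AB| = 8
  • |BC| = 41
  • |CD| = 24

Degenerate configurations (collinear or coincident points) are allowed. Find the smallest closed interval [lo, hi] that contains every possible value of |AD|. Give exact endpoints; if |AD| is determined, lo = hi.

|AB| ∈ {8}
|BC| ∈ {41}
|CD| ∈ {24}
|AC| ∈ [33, 49]
|BD| ∈ [17, 65]
|AD| ∈ [9, 73]

|AD| ∈ [9, 73]  (≈ [9.0000, 73.0000])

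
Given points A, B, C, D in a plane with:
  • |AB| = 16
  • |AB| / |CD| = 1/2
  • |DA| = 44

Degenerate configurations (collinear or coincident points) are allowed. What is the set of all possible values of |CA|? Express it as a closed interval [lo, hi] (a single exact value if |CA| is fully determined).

|CA| ∈ [12, 76]  (≈ [12.0000, 76.0000])

|AB| ∈ {16}
|AD| ∈ {44}
|CD| ∈ {32}
|BD| ∈ [28, 60]
|AC| ∈ [12, 76]
|BC| ∈ [0, 92]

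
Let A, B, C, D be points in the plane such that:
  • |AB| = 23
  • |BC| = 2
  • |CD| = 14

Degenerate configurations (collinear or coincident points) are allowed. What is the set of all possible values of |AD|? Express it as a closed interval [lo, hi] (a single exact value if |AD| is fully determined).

|AD| ∈ [7, 39]  (≈ [7.0000, 39.0000])

|AB| ∈ {23}
|BC| ∈ {2}
|CD| ∈ {14}
|AC| ∈ [21, 25]
|BD| ∈ [12, 16]
|AD| ∈ [7, 39]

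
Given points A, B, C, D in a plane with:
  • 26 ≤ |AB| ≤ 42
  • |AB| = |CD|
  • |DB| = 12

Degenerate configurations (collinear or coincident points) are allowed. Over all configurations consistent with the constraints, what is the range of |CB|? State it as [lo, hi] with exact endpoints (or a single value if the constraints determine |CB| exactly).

|AB| ∈ [26, 42]
|BD| ∈ {12}
|CD| ∈ [26, 42]
|AD| ∈ [14, 54]
|BC| ∈ [14, 54]
|AC| ∈ [0, 96]

|CB| ∈ [14, 54]  (≈ [14.0000, 54.0000])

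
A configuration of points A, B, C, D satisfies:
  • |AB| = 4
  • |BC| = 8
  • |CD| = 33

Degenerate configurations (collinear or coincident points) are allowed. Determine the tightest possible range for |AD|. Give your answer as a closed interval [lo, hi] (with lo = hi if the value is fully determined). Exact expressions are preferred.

|AD| ∈ [21, 45]  (≈ [21.0000, 45.0000])

|AB| ∈ {4}
|BC| ∈ {8}
|CD| ∈ {33}
|AC| ∈ [4, 12]
|BD| ∈ [25, 41]
|AD| ∈ [21, 45]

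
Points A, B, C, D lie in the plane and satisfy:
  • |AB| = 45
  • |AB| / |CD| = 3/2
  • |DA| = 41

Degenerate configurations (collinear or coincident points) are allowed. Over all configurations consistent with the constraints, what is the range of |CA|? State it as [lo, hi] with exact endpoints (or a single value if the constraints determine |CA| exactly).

|CA| ∈ [11, 71]  (≈ [11.0000, 71.0000])

|AB| ∈ {45}
|AD| ∈ {41}
|CD| ∈ {30}
|BD| ∈ [4, 86]
|AC| ∈ [11, 71]
|BC| ∈ [0, 116]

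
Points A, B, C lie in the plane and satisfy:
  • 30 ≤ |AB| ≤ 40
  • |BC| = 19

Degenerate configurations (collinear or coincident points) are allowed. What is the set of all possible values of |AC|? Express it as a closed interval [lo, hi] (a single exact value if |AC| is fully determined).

|AB| ∈ [30, 40]
|BC| ∈ {19}
|AC| ∈ [11, 59]

|AC| ∈ [11, 59]  (≈ [11.0000, 59.0000])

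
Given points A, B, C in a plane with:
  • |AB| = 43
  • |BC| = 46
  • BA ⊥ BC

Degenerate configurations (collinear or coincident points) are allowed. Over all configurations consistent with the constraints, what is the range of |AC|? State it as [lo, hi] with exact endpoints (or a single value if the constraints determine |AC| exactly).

|AC| = √(3965)  (≈ 62.9682)

|AB| ∈ {43}
|BC| ∈ {46}
|AC| ∈ {√(3965)}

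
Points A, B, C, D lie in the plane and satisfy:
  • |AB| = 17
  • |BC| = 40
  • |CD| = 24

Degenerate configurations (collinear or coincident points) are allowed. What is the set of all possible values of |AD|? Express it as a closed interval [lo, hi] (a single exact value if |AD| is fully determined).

|AB| ∈ {17}
|BC| ∈ {40}
|CD| ∈ {24}
|AC| ∈ [23, 57]
|BD| ∈ [16, 64]
|AD| ∈ [0, 81]

|AD| ∈ [0, 81]  (≈ [0.0000, 81.0000])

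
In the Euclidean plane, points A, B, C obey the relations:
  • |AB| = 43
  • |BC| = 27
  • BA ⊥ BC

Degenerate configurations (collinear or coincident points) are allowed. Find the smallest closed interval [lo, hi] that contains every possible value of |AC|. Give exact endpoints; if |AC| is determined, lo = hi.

|AC| = √(2578)  (≈ 50.7740)

|AB| ∈ {43}
|BC| ∈ {27}
|AC| ∈ {√(2578)}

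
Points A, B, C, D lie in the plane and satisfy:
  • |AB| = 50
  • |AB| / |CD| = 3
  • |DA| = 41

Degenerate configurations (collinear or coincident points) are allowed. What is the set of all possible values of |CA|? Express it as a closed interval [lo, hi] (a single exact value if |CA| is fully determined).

|AB| ∈ {50}
|AD| ∈ {41}
|CD| ∈ {50/3}
|BD| ∈ [9, 91]
|AC| ∈ [73/3, 173/3]
|BC| ∈ [0, 323/3]

|CA| ∈ [73/3, 173/3]  (≈ [24.3333, 57.6667])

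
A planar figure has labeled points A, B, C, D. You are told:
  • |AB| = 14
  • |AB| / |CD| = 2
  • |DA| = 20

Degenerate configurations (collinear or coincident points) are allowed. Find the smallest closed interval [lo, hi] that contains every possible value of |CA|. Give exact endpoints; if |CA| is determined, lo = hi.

|AB| ∈ {14}
|AD| ∈ {20}
|CD| ∈ {7}
|BD| ∈ [6, 34]
|AC| ∈ [13, 27]
|BC| ∈ [0, 41]

|CA| ∈ [13, 27]  (≈ [13.0000, 27.0000])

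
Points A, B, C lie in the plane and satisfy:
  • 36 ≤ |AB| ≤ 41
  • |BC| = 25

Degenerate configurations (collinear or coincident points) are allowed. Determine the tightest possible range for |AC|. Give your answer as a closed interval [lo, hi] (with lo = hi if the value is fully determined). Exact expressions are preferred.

|AB| ∈ [36, 41]
|BC| ∈ {25}
|AC| ∈ [11, 66]

|AC| ∈ [11, 66]  (≈ [11.0000, 66.0000])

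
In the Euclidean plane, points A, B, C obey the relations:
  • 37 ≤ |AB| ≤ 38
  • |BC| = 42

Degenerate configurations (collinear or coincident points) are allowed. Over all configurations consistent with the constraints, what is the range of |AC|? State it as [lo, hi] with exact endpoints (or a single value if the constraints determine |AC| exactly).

|AC| ∈ [4, 80]  (≈ [4.0000, 80.0000])

|AB| ∈ [37, 38]
|BC| ∈ {42}
|AC| ∈ [4, 80]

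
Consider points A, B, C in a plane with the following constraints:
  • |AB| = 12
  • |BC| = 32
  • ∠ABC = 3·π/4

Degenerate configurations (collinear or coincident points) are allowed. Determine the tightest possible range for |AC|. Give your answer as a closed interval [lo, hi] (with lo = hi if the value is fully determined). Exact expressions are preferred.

|AC| = 4·√(24·√(2) + 73)  (≈ 41.3649)

|AB| ∈ {12}
|BC| ∈ {32}
|AC| ∈ {4·√(24·√(2) + 73)}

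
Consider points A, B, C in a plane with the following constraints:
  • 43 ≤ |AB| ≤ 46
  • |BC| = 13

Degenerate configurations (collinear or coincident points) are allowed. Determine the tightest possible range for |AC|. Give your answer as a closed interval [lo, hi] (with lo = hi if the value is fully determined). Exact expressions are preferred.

|AC| ∈ [30, 59]  (≈ [30.0000, 59.0000])

|AB| ∈ [43, 46]
|BC| ∈ {13}
|AC| ∈ [30, 59]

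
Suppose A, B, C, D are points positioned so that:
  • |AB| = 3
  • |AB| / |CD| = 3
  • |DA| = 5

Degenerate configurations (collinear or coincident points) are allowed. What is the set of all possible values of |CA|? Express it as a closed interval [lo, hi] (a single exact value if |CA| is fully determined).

|CA| ∈ [4, 6]  (≈ [4.0000, 6.0000])

|AB| ∈ {3}
|AD| ∈ {5}
|CD| ∈ {1}
|BD| ∈ [2, 8]
|AC| ∈ [4, 6]
|BC| ∈ [1, 9]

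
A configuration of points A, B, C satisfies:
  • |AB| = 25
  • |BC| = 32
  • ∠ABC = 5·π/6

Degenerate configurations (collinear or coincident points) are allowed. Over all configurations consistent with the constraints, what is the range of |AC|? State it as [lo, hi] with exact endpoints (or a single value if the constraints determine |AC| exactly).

|AC| = √(800·√(3) + 1649)  (≈ 55.0876)

|AB| ∈ {25}
|BC| ∈ {32}
|AC| ∈ {√(800·√(3) + 1649)}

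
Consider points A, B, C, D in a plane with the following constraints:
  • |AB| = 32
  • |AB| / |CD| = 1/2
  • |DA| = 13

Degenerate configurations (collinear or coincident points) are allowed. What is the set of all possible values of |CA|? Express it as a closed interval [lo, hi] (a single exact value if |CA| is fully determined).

|AB| ∈ {32}
|AD| ∈ {13}
|CD| ∈ {64}
|BD| ∈ [19, 45]
|AC| ∈ [51, 77]
|BC| ∈ [19, 109]

|CA| ∈ [51, 77]  (≈ [51.0000, 77.0000])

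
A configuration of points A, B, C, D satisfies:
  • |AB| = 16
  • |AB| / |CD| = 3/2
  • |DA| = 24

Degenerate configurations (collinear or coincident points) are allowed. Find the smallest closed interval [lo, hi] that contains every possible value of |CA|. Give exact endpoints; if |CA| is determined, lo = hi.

|CA| ∈ [40/3, 104/3]  (≈ [13.3333, 34.6667])

|AB| ∈ {16}
|AD| ∈ {24}
|CD| ∈ {32/3}
|BD| ∈ [8, 40]
|AC| ∈ [40/3, 104/3]
|BC| ∈ [0, 152/3]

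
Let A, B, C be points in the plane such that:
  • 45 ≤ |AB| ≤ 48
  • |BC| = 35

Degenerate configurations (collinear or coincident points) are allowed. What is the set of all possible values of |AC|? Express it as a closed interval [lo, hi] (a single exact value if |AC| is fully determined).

|AB| ∈ [45, 48]
|BC| ∈ {35}
|AC| ∈ [10, 83]

|AC| ∈ [10, 83]  (≈ [10.0000, 83.0000])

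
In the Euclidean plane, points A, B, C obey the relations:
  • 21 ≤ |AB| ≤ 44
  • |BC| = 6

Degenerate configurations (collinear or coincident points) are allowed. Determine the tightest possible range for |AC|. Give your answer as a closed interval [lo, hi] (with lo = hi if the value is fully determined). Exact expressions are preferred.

|AC| ∈ [15, 50]  (≈ [15.0000, 50.0000])

|AB| ∈ [21, 44]
|BC| ∈ {6}
|AC| ∈ [15, 50]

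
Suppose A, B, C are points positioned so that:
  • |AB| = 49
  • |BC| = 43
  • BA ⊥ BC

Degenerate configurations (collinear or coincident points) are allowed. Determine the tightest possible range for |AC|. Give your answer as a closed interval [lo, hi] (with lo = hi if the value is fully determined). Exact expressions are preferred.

|AC| = 5·√(170)  (≈ 65.1920)

|AB| ∈ {49}
|BC| ∈ {43}
|AC| ∈ {5·√(170)}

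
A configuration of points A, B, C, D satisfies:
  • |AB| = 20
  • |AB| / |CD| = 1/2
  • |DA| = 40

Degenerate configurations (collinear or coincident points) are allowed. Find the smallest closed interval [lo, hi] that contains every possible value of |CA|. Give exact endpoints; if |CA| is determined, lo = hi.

|AB| ∈ {20}
|AD| ∈ {40}
|CD| ∈ {40}
|BD| ∈ [20, 60]
|AC| ∈ [0, 80]
|BC| ∈ [0, 100]

|CA| ∈ [0, 80]  (≈ [0.0000, 80.0000])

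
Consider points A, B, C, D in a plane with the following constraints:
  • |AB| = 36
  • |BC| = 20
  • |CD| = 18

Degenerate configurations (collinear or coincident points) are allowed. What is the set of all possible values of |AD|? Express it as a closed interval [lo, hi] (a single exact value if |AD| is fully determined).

|AB| ∈ {36}
|BC| ∈ {20}
|CD| ∈ {18}
|AC| ∈ [16, 56]
|BD| ∈ [2, 38]
|AD| ∈ [0, 74]

|AD| ∈ [0, 74]  (≈ [0.0000, 74.0000])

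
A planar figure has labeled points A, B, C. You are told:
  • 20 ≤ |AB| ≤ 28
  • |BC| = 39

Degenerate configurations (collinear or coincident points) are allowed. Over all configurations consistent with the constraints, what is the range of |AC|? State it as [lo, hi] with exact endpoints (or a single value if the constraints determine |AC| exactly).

|AB| ∈ [20, 28]
|BC| ∈ {39}
|AC| ∈ [11, 67]

|AC| ∈ [11, 67]  (≈ [11.0000, 67.0000])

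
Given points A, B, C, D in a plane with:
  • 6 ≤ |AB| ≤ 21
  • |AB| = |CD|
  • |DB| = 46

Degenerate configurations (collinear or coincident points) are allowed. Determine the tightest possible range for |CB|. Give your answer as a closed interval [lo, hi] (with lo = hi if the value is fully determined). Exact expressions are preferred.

|AB| ∈ [6, 21]
|BD| ∈ {46}
|CD| ∈ [6, 21]
|AD| ∈ [25, 67]
|BC| ∈ [25, 67]
|AC| ∈ [4, 88]

|CB| ∈ [25, 67]  (≈ [25.0000, 67.0000])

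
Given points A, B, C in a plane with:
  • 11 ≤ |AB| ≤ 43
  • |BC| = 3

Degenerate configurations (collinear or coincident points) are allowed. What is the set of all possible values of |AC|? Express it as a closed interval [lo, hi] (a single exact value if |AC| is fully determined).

|AB| ∈ [11, 43]
|BC| ∈ {3}
|AC| ∈ [8, 46]

|AC| ∈ [8, 46]  (≈ [8.0000, 46.0000])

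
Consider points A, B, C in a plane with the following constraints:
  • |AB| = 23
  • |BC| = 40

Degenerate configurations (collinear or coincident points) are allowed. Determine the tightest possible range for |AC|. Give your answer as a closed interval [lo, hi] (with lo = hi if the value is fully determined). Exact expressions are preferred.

|AB| ∈ {23}
|BC| ∈ {40}
|AC| ∈ [17, 63]

|AC| ∈ [17, 63]  (≈ [17.0000, 63.0000])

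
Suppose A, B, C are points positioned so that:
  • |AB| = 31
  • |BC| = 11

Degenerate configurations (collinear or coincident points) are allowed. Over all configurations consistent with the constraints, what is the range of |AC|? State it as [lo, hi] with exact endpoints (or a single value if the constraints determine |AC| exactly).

|AB| ∈ {31}
|BC| ∈ {11}
|AC| ∈ [20, 42]

|AC| ∈ [20, 42]  (≈ [20.0000, 42.0000])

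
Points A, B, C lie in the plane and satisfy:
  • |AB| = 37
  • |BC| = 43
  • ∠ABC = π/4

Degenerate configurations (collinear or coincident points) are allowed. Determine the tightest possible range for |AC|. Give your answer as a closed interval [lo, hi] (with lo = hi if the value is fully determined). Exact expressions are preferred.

|AB| ∈ {37}
|BC| ∈ {43}
|AC| ∈ {√(3218 - 1591·√(2))}

|AC| = √(3218 - 1591·√(2))  (≈ 31.1125)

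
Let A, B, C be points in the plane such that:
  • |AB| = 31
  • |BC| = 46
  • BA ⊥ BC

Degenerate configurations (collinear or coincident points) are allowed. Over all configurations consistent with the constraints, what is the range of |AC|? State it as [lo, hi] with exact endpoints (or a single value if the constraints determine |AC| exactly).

|AB| ∈ {31}
|BC| ∈ {46}
|AC| ∈ {√(3077)}

|AC| = √(3077)  (≈ 55.4707)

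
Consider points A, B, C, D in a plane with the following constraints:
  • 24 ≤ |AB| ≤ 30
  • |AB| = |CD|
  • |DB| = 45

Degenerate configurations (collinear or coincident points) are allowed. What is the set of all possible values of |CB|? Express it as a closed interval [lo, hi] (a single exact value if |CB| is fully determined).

|CB| ∈ [15, 75]  (≈ [15.0000, 75.0000])

|AB| ∈ [24, 30]
|BD| ∈ {45}
|CD| ∈ [24, 30]
|AD| ∈ [15, 75]
|BC| ∈ [15, 75]
|AC| ∈ [0, 105]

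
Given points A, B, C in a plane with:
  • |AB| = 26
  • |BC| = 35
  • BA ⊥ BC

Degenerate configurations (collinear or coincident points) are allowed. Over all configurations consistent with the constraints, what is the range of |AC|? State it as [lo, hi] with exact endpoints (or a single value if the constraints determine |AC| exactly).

|AB| ∈ {26}
|BC| ∈ {35}
|AC| ∈ {√(1901)}

|AC| = √(1901)  (≈ 43.6005)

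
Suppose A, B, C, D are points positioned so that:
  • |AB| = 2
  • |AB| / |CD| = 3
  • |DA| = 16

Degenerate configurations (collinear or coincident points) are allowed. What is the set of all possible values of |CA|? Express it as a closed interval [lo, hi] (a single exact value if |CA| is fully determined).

|AB| ∈ {2}
|AD| ∈ {16}
|CD| ∈ {2/3}
|BD| ∈ [14, 18]
|AC| ∈ [46/3, 50/3]
|BC| ∈ [40/3, 56/3]

|CA| ∈ [46/3, 50/3]  (≈ [15.3333, 16.6667])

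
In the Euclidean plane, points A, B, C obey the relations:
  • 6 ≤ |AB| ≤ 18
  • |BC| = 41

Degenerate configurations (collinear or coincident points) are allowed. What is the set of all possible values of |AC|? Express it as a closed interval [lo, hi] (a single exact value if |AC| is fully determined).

|AC| ∈ [23, 59]  (≈ [23.0000, 59.0000])

|AB| ∈ [6, 18]
|BC| ∈ {41}
|AC| ∈ [23, 59]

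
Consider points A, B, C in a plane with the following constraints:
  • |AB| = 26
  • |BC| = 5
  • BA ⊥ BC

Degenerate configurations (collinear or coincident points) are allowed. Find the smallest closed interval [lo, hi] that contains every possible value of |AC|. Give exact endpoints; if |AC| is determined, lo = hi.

|AC| = √(701)  (≈ 26.4764)

|AB| ∈ {26}
|BC| ∈ {5}
|AC| ∈ {√(701)}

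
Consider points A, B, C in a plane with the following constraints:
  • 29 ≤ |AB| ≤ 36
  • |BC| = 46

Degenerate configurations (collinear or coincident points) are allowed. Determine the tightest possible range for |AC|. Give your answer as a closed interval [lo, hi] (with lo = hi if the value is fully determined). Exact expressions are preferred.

|AC| ∈ [10, 82]  (≈ [10.0000, 82.0000])

|AB| ∈ [29, 36]
|BC| ∈ {46}
|AC| ∈ [10, 82]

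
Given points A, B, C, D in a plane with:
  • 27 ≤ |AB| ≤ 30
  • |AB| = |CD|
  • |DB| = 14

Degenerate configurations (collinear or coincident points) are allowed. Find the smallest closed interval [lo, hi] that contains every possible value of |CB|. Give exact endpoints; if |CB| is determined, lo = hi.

|AB| ∈ [27, 30]
|BD| ∈ {14}
|CD| ∈ [27, 30]
|AD| ∈ [13, 44]
|BC| ∈ [13, 44]
|AC| ∈ [0, 74]

|CB| ∈ [13, 44]  (≈ [13.0000, 44.0000])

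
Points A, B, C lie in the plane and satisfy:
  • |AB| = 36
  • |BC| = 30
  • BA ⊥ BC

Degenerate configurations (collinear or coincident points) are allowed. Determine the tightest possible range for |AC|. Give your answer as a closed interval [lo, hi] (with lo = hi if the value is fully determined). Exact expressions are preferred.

|AB| ∈ {36}
|BC| ∈ {30}
|AC| ∈ {6·√(61)}

|AC| = 6·√(61)  (≈ 46.8615)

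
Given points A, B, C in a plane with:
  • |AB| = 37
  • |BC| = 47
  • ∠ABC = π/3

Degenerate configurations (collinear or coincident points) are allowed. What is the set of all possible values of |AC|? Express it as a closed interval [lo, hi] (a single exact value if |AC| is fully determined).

|AB| ∈ {37}
|BC| ∈ {47}
|AC| ∈ {√(1839)}

|AC| = √(1839)  (≈ 42.8836)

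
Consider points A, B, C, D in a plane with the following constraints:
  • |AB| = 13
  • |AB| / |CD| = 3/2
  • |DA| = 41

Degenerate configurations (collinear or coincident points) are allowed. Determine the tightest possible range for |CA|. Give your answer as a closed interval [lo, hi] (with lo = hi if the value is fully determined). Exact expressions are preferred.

|CA| ∈ [97/3, 149/3]  (≈ [32.3333, 49.6667])

|AB| ∈ {13}
|AD| ∈ {41}
|CD| ∈ {26/3}
|BD| ∈ [28, 54]
|AC| ∈ [97/3, 149/3]
|BC| ∈ [58/3, 188/3]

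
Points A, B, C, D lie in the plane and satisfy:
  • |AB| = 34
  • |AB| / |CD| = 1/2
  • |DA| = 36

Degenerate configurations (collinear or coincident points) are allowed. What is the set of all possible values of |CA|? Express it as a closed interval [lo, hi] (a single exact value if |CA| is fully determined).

|CA| ∈ [32, 104]  (≈ [32.0000, 104.0000])

|AB| ∈ {34}
|AD| ∈ {36}
|CD| ∈ {68}
|BD| ∈ [2, 70]
|AC| ∈ [32, 104]
|BC| ∈ [0, 138]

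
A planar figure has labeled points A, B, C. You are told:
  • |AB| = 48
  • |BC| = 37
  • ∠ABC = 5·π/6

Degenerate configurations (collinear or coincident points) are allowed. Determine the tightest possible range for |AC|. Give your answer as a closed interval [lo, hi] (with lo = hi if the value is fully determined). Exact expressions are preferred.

|AB| ∈ {48}
|BC| ∈ {37}
|AC| ∈ {√(1776·√(3) + 3673)}

|AC| = √(1776·√(3) + 3673)  (≈ 82.1530)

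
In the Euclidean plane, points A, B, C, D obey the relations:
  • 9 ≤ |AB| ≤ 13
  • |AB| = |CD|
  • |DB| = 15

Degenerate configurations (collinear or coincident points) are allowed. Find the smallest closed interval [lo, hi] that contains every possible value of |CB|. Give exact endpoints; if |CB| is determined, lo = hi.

|AB| ∈ [9, 13]
|BD| ∈ {15}
|CD| ∈ [9, 13]
|AD| ∈ [2, 28]
|BC| ∈ [2, 28]
|AC| ∈ [0, 41]

|CB| ∈ [2, 28]  (≈ [2.0000, 28.0000])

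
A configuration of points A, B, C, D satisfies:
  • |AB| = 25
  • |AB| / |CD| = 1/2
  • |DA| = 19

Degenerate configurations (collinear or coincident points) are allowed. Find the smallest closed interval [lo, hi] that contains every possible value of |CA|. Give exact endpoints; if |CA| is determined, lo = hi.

|AB| ∈ {25}
|AD| ∈ {19}
|CD| ∈ {50}
|BD| ∈ [6, 44]
|AC| ∈ [31, 69]
|BC| ∈ [6, 94]

|CA| ∈ [31, 69]  (≈ [31.0000, 69.0000])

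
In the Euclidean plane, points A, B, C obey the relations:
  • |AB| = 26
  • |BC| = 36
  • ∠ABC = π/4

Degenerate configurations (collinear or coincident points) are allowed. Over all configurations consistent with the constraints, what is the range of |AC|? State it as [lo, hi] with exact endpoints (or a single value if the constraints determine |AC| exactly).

|AC| = 2·√(493 - 234·√(2))  (≈ 25.4617)

|AB| ∈ {26}
|BC| ∈ {36}
|AC| ∈ {2·√(493 - 234·√(2))}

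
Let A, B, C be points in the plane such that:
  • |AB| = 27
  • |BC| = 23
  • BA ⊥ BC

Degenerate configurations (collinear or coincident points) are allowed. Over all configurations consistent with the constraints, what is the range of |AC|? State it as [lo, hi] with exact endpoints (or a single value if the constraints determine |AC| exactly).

|AC| = √(1258)  (≈ 35.4683)

|AB| ∈ {27}
|BC| ∈ {23}
|AC| ∈ {√(1258)}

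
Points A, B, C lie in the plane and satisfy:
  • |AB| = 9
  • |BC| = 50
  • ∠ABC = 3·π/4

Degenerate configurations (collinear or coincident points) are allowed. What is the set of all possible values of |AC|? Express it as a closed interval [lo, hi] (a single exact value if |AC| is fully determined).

|AC| = √(450·√(2) + 2581)  (≈ 56.7221)

|AB| ∈ {9}
|BC| ∈ {50}
|AC| ∈ {√(450·√(2) + 2581)}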